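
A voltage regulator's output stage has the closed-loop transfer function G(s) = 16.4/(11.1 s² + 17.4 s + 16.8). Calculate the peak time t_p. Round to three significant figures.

t_p ≈ 3.31 s

Dividing through by 11.1: denominator becomes s² + 1.568 s + 1.514.
So ω_n = √1.514 = 1.23 rad/s and ζ = 1.568/(2·1.23) = 0.637.
The damped frequency ω_d = ω_n√(1−ζ²) = 0.948 rad/s. t_p = π/ω_d = 3.31 s.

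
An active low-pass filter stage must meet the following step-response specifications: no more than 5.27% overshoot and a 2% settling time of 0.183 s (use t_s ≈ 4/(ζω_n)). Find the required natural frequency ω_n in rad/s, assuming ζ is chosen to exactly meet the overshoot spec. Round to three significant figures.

ω_n ≈ 32.0 rad/s

ζ = −ln(OS)/√(π² + (ln OS)²). With OS = 0.0527, ln OS = −2.943 and ζ = 2.943/4.305 = 0.684.
Then ω_n = 4/(ζ t_s) = 4/(0.684 × 0.183) = 32.0 rad/s.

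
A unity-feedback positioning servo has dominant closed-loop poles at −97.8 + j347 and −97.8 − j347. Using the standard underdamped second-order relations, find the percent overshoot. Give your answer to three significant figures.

The poles are at −σ ± jω_d with σ = 97.8 and ω_d = 347, so ω_n = √(σ²+ω_d²) = 361 rad/s and ζ = σ/ω_n = 0.271.
%OS = 100 e^{−πζ/√(1−ζ²)} with ζ = 0.271 gives 41.3%.

%OS ≈ 41.3%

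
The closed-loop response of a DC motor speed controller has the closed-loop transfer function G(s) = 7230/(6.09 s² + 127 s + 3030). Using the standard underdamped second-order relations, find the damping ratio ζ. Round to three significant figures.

Dividing through by 6.09: denominator becomes s² + 20.85 s + 497.5.
So ω_n = √497.5 = 22.3 rad/s and ζ = 20.85/(2·22.3) = 0.467.

ζ ≈ 0.467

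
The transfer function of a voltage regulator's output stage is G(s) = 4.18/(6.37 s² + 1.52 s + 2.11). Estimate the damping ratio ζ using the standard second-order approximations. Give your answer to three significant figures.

ζ ≈ 0.207

Dividing through by 6.37: denominator becomes s² + 0.2386 s + 0.3312.
So ω_n = √0.3312 = 0.576 rad/s and ζ = 0.2386/(2·0.576) = 0.207.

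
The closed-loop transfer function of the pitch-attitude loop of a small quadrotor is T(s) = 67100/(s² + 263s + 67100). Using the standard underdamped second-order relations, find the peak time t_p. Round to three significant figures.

Comparing the denominator to s² + 2ζω_n s + ω_n²: ω_n = √67100 = 259 rad/s, and 2ζω_n = 263 so ζ = 263/(2·259) = 0.508.
ω_d = ω_n√(1−ζ²) = 223 rad/s. Then t_p = π/ω_d = 0.0141 s.

t_p ≈ 0.0141 s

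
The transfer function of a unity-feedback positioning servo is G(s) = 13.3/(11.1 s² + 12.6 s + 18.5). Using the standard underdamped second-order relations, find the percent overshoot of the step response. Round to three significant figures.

%OS ≈ 21.5%

Dividing through by 11.1: denominator becomes s² + 1.135 s + 1.667.
So ω_n = √1.667 = 1.29 rad/s and ζ = 1.135/(2·1.29) = 0.440.
%OS = 100·exp(−πζ/√(1−ζ²)) = 21.5%.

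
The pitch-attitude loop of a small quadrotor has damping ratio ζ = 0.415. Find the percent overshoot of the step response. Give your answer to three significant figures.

For an underdamped second-order system, %OS = 100·exp(−πζ/√(1−ζ²)).
πζ/√(1−ζ²) = π·0.415/√(1−0.172) = 1.433, so %OS = 100·e^(−1.433) = 23.9%.

%OS ≈ 23.9%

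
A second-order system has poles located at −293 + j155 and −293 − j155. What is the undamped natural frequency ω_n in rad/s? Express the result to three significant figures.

ω_n ≈ 331 rad/s

With σ = 293, ω_d = 155: ω_n = √(σ²+ω_d²) = 331 rad/s, ζ = σ/ω_n = 0.884.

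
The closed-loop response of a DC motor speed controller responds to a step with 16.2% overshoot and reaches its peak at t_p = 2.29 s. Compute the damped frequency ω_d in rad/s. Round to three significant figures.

t_p = π/ω_d, so ω_d = π/2.29 = 1.37 rad/s.

ω_d ≈ 1.37 rad/s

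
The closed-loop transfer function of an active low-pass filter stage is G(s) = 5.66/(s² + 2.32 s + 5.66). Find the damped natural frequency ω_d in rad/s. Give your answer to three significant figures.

ω_d ≈ 2.08 rad/s

Matching coefficients with s² + 2ζω_n s + ω_n² gives ω_n² = 5.66 ⇒ ω_n = 2.38 rad/s, and ζ = 2.32/(2ω_n) = 0.488.
The damped frequency ω_d = ω_n√(1−ζ²) = 2.08 rad/s.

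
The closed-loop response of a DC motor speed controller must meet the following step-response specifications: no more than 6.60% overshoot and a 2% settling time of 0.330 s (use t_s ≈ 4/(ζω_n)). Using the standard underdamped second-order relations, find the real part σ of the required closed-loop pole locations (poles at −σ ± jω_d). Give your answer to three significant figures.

The settling-time spec alone fixes σ = ζω_n = 4/t_s = 4/0.330 = 12.1.
(Overshoot then fixes ζ = 0.654 and hence ω_d = σ·√(1−ζ²)/ζ = 14.0 rad/s.)

σ ≈ 12.1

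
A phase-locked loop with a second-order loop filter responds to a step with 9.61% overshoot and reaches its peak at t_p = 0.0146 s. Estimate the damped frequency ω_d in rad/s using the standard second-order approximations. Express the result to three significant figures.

t_p = π/ω_d, so ω_d = π/0.0146 = 215 rad/s.

ω_d ≈ 215 rad/s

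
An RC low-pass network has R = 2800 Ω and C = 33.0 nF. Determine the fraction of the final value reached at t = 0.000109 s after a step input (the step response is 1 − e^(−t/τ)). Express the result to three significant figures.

y/y_∞ ≈ 0.693

τ = RC = 2800 × 33.0 nF = 0.0000924 s.
y(t)/y_∞ = 1 − e^(−t/τ) = 1 − e^(−0.000109/0.0000924) = 1 − e^(−1.18) = 0.693.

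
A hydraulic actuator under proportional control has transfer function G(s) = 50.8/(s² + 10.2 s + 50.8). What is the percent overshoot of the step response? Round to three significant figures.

Comparing the denominator to s² + 2ζω_n s + ω_n²: ω_n = √50.8 = 7.13 rad/s, and 2ζω_n = 10.2 so ζ = 10.2/(2·7.13) = 0.716.
%OS = 100 e^{−πζ/√(1−ζ²)} with ζ = 0.716 gives 4.00%.

%OS ≈ 4.00%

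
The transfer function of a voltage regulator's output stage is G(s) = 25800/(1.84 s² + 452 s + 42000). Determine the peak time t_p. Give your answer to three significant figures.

t_p ≈ 0.0357 s

Dividing through by 1.84: denominator becomes s² + 245.7 s + 22830.
So ω_n = √22830 = 151 rad/s and ζ = 245.7/(2·151) = 0.813.
The damped frequency ω_d = ω_n√(1−ζ²) = 88.0 rad/s. t_p = π/ω_d = 0.0357 s.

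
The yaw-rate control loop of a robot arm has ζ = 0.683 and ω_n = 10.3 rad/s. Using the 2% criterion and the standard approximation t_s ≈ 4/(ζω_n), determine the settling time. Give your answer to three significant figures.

t_s ≈ 4/(ζω_n) = 4/(0.683 × 10.3) = 0.569 s.

t_s ≈ 0.569 s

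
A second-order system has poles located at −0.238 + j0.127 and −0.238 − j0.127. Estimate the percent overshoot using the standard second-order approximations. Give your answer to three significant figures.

|pole| = ω_n = √(0.238² + 0.127²) = 0.270 rad/s; ζ = cos θ = σ/ω_n = 0.882.
%OS = 100 e^{−πζ/√(1−ζ²)} with ζ = 0.882 gives 0.277%.

%OS ≈ 0.277%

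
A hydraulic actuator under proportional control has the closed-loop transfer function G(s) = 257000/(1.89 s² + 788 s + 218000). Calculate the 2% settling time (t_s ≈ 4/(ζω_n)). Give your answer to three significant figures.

t_s ≈ 0.0192 s

Dividing through by 1.89: denominator becomes s² + 416.9 s + 115300.
So ω_n = √115300 = 340 rad/s and ζ = 416.9/(2·340) = 0.614.
t_s ≈ 4/(ζω_n) = 0.0192 s.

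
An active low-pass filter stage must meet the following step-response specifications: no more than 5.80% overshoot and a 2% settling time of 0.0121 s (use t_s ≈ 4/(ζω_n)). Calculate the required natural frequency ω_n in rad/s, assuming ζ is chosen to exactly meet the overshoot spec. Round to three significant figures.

ζ = −ln(OS)/√(π² + (ln OS)²). With OS = 0.0580, ln OS = −2.847 and ζ = 2.847/4.240 = 0.672.
Then ω_n = 4/(ζ t_s) = 4/(0.672 × 0.0121) = 492 rad/s.

ω_n ≈ 492 rad/s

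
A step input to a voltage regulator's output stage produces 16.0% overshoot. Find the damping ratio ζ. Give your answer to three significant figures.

From %OS = 100·exp(−πζ/√(1−ζ²)), invert to get ζ = −ln(OS)/√(π² + ln²(OS)) with OS = 0.160.
−ln 0.160 = 1.833, so ζ = 1.833/√(π² + 3.358) = 0.504.

ζ ≈ 0.504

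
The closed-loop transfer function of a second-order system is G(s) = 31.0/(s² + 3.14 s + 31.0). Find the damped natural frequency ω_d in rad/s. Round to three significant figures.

ω_d ≈ 5.34 rad/s

ω_n = √31.0 = 5.57 rad/s; ζ = 3.14/(2·5.57) = 0.282.
The damped frequency ω_d = ω_n√(1−ζ²) = 5.34 rad/s.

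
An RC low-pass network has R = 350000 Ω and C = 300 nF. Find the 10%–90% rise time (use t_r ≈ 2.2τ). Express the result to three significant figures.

τ = RC = 350000 × 300 nF = 0.105 s.
t_r ≈ 2.2τ = 0.231 s.

t_r ≈ 0.231 s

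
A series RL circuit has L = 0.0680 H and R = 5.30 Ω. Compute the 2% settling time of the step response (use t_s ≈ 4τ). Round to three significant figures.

t_s ≈ 0.0513 s

τ = L/R = 0.0680/5.30 = 0.0128 s.
t_s ≈ 4τ = 0.0513 s.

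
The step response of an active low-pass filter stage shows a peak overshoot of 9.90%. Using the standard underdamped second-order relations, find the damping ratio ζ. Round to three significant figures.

Inverting the overshoot relation: ζ = |ln 0.0990|/√(π² + ln²0.0990) = 0.593.

ζ ≈ 0.593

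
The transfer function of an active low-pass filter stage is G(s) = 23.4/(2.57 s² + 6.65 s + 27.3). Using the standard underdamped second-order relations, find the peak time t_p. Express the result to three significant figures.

t_p ≈ 1.05 s

Dividing through by 2.57: denominator becomes s² + 2.588 s + 10.62.
So ω_n = √10.62 = 3.26 rad/s and ζ = 2.588/(2·3.26) = 0.397.
ω_d = 3.26·√(1 − 0.397²) = 2.99 rad/s. t_p = π/ω_d = 1.05 s.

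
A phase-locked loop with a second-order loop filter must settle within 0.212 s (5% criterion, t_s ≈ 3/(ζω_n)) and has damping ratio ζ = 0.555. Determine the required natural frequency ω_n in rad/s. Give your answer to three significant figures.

Rearranging t_s ≈ 3/(ζω_n) gives ω_n = 3/(ζ·t_s) = 3/(0.555 × 0.212) = 25.5 rad/s.

ω_n ≈ 25.5 rad/s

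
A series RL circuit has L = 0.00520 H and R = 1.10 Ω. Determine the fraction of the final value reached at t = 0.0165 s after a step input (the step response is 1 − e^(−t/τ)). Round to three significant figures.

τ = L/R = 0.00520/1.10 = 0.00473 s.
y(t)/y_∞ = 1 − e^(−t/τ) = 1 − e^(−0.0165/0.00473) = 1 − e^(−3.49) = 0.970.

y/y_∞ ≈ 0.970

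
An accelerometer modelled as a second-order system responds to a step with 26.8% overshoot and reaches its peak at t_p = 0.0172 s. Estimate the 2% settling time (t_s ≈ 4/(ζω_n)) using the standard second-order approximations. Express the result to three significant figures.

t_s ≈ 0.0522 s

The overshoot fixes ζ = −ln(OS)/√(π²+ln²(OS)) = 0.387.
t_p = π/ω_d ⇒ ω_d = 183 rad/s; then ω_n = ω_d/√(1−ζ²) = 198 rad/s.
t_s ≈ 4/(ζω_n) = 4/(0.387·198) = 0.0522 s.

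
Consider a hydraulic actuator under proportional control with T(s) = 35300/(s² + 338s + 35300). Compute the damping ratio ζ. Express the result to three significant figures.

Comparing the denominator to s² + 2ζω_n s + ω_n²: ω_n = √35300 = 188 rad/s, and 2ζω_n = 338 so ζ = 338/(2·188) = 0.899.

ζ ≈ 0.899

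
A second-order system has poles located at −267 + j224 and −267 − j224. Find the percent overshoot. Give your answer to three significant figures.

The poles are at −σ ± jω_d with σ = 267 and ω_d = 224, so ω_n = √(σ²+ω_d²) = 349 rad/s and ζ = σ/ω_n = 0.766.
%OS = 100·exp(−πζ/√(1−ζ²)) = 2.36%.

%OS ≈ 2.36%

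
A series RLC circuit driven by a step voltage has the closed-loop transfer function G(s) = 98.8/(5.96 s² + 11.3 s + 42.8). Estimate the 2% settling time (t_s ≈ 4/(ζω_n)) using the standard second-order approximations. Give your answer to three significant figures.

Dividing through by 5.96: denominator becomes s² + 1.896 s + 7.181.
So ω_n = √7.181 = 2.68 rad/s and ζ = 1.896/(2·2.68) = 0.354.
t_s ≈ 4/(ζω_n) = 4.22 s.

t_s ≈ 4.22 s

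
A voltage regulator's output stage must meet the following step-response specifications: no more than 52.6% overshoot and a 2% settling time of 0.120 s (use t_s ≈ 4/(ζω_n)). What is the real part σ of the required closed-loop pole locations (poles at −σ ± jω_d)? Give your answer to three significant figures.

σ ≈ 33.3

The settling-time spec alone fixes σ = ζω_n = 4/t_s = 4/0.120 = 33.3.
(Overshoot then fixes ζ = 0.200 and hence ω_d = σ·√(1−ζ²)/ζ = 163 rad/s.)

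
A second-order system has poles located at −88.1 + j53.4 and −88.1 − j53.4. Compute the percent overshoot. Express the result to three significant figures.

|pole| = ω_n = √(88.1² + 53.4²) = 103 rad/s; ζ = cos θ = σ/ω_n = 0.855.
%OS = 100 e^{−πζ/√(1−ζ²)} with ζ = 0.855 gives 0.561%.

%OS ≈ 0.561%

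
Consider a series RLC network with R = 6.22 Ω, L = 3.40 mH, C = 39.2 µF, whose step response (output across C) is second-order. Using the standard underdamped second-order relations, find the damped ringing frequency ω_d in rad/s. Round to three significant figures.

For a series RLC circuit (capacitor voltage as output), ω_n = 1/√(LC) = 1/√(3.40 mH · 39.2 µF) = 2740 rad/s.
ζ = (R/2)·√(C/L) = (6.22/2)·√(39.2 µF/3.40 mH) = 0.334.
ω_d = ω_n√(1−ζ²) = 2580 rad/s.

ω_d ≈ 2580 rad/s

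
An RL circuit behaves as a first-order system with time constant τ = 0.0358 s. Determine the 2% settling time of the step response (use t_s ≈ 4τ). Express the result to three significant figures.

t_s ≈ 0.143 s

t_s ≈ 4τ = 0.143 s.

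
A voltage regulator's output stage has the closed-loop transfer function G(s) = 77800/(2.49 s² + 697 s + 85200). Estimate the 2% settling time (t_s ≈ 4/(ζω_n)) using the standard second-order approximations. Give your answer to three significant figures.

t_s ≈ 0.0286 s

Dividing through by 2.49: denominator becomes s² + 279.9 s + 34220.
So ω_n = √34220 = 185 rad/s and ζ = 279.9/(2·185) = 0.757.
t_s ≈ 4/(ζω_n) = 0.0286 s.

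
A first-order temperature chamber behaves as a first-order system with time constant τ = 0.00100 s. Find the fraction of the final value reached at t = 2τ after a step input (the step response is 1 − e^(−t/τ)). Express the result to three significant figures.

y(t)/y_∞ = 1 − e^(−t/τ) = 1 − e^(−2) = 1 − e^(−2.00) = 0.865.

y/y_∞ ≈ 0.865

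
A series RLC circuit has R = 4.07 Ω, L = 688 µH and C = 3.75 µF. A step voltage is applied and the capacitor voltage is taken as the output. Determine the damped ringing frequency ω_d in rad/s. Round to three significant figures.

ω_d ≈ 19500 rad/s

For a series RLC circuit (capacitor voltage as output), ω_n = 1/√(LC) = 1/√(688 µH · 3.75 µF) = 19700 rad/s.
ζ = (R/2)·√(C/L) = (4.07/2)·√(3.75 µF/688 µH) = 0.150.
ω_d = 19700·√(1 − 0.150²) = 19500 rad/s.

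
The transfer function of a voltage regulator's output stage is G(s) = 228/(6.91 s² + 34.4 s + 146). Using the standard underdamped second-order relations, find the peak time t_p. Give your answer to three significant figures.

Dividing through by 6.91: denominator becomes s² + 4.978 s + 21.13.
So ω_n = √21.13 = 4.60 rad/s and ζ = 4.978/(2·4.60) = 0.542.
ω_d = ω_n√(1−ζ²) = 3.86 rad/s. t_p = π/ω_d = 0.813 s.

t_p ≈ 0.813 s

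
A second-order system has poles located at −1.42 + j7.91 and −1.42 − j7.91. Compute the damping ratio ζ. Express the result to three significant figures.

ζ ≈ 0.177

With σ = 1.42, ω_d = 7.91: ω_n = √(σ²+ω_d²) = 8.04 rad/s, ζ = σ/ω_n = 0.177.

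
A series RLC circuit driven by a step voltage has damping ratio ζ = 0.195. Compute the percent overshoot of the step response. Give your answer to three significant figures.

For an underdamped second-order system, %OS = 100·exp(−πζ/√(1−ζ²)).
πζ/√(1−ζ²) = π·0.195/√(1−0.0380) = 0.6246, so %OS = 100·e^(−0.6246) = 53.5%.

%OS ≈ 53.5%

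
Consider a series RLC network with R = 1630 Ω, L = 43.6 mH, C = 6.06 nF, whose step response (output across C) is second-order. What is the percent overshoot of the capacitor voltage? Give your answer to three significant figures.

For a series RLC circuit (capacitor voltage as output), ω_n = 1/√(LC) = 1/√(43.6 mH · 6.06 nF) = 61500 rad/s.
ζ = (R/2)·√(C/L) = (1630/2)·√(6.06 nF/43.6 mH) = 0.304.
%OS = 100 e^{−πζ/√(1−ζ²)} with ζ = 0.304 gives 36.7%.

%OS ≈ 36.7%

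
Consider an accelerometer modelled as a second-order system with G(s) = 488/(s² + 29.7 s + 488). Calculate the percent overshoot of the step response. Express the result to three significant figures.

%OS ≈ 5.77%

Comparing the denominator to s² + 2ζω_n s + ω_n²: ω_n = √488 = 22.1 rad/s, and 2ζω_n = 29.7 so ζ = 29.7/(2·22.1) = 0.672.
%OS = 100·exp(−πζ/√(1−ζ²)) = 5.77%.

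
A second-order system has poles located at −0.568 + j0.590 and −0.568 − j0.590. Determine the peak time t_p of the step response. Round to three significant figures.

t_p ≈ 5.32 s

t_p = π/ω_d with ω_d = 0.590 (the imaginary part), so t_p = 5.32 s.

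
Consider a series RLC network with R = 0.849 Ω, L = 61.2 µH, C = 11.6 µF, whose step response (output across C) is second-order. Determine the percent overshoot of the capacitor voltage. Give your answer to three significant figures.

%OS ≈ 55.4%

For a series RLC circuit (capacitor voltage as output), ω_n = 1/√(LC) = 1/√(61.2 µH · 11.6 µF) = 37500 rad/s.
ζ = (R/2)·√(C/L) = (0.849/2)·√(11.6 µF/61.2 µH) = 0.185.
%OS = 100 e^{−πζ/√(1−ζ²)} with ζ = 0.185 gives 55.4%.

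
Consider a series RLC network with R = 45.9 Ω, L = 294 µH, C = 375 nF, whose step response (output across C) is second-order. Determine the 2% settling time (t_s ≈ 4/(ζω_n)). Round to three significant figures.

For a series RLC circuit (capacitor voltage as output), ω_n = 1/√(LC) = 1/√(294 µH · 375 nF) = 95200 rad/s.
ζ = (R/2)·√(C/L) = (45.9/2)·√(375 nF/294 µH) = 0.820.
t_s ≈ 4/(ζω_n) = 0.0000512 s.

t_s ≈ 0.0000512 s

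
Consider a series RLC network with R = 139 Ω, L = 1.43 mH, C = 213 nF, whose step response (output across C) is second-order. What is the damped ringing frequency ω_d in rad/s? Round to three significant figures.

ω_d ≈ 30300 rad/s

For a series RLC circuit (capacitor voltage as output), ω_n = 1/√(LC) = 1/√(1.43 mH · 213 nF) = 57300 rad/s.
ζ = (R/2)·√(C/L) = (139/2)·√(213 nF/1.43 mH) = 0.848.
ω_d = ω_n√(1−ζ²) = 30300 rad/s.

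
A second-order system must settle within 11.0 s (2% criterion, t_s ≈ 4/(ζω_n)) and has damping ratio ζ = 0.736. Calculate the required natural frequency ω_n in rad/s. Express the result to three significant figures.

ω_n ≈ 0.494 rad/s

Rearranging t_s ≈ 4/(ζω_n) gives ω_n = 4/(ζ·t_s) = 4/(0.736 × 11.0) = 0.494 rad/s.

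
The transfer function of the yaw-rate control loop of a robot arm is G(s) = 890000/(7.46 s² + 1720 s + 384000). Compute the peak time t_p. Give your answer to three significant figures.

t_p ≈ 0.0161 s

Dividing through by 7.46: denominator becomes s² + 230.6 s + 51470.
So ω_n = √51470 = 227 rad/s and ζ = 230.6/(2·227) = 0.508.
ω_d = ω_n√(1−ζ²) = 195 rad/s. t_p = π/ω_d = 0.0161 s.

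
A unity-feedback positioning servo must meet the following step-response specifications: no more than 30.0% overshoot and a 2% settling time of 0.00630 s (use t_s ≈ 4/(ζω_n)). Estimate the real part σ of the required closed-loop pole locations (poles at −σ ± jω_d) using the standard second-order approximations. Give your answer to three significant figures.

σ ≈ 635

The settling-time spec alone fixes σ = ζω_n = 4/t_s = 4/0.00630 = 635.
(Overshoot then fixes ζ = 0.358 and hence ω_d = σ·√(1−ζ²)/ζ = 1660 rad/s.)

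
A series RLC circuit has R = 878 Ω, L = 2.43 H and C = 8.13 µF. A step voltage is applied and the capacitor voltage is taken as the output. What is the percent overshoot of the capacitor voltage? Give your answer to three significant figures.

For a series RLC circuit (capacitor voltage as output), ω_n = 1/√(LC) = 1/√(2.43 H · 8.13 µF) = 225 rad/s.
ζ = (R/2)·√(C/L) = (878/2)·√(8.13 µF/2.43 H) = 0.803.
Overshoot: exp(−π·0.803/√(1−0.803²)) = 0.0145, i.e. 1.45%.

%OS ≈ 1.45%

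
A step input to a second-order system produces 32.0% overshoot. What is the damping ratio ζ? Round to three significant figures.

ζ = −ln(OS)/√(π² + (ln OS)²). With OS = 0.320, ln OS = −1.139 and ζ = 1.139/3.342 = 0.341.

ζ ≈ 0.341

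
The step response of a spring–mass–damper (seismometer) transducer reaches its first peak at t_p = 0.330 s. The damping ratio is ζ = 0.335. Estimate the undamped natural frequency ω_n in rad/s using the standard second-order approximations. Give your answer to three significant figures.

Peak time t_p = π/ω_d, so ω_d = π/t_p = π/0.330 = 9.52 rad/s.
ω_n = ω_d/√(1−ζ²) = 9.52/√0.888 = 10.1 rad/s.

ω_n ≈ 10.1 rad/s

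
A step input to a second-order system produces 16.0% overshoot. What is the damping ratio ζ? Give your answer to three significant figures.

ζ = −ln(OS)/√(π² + (ln OS)²). With OS = 0.160, ln OS = −1.833 and ζ = 1.833/3.637 = 0.504.

ζ ≈ 0.504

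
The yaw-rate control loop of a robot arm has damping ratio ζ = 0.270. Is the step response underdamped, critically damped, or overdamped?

underdamped

Since ζ = 0.270 < 1, the system is underdamped.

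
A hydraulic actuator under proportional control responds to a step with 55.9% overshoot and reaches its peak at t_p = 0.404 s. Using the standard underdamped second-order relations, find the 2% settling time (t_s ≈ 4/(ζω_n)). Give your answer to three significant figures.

t_s ≈ 2.78 s

The overshoot fixes ζ = −ln(OS)/√(π²+ln²(OS)) = 0.182.
From t_p = π/ω_d, ω_d = π/0.404 = 7.78 rad/s, so ω_n = ω_d/√(1−ζ²) = 7.91 rad/s.
t_s ≈ 4/(ζω_n) = 4/(0.182·7.91) = 2.78 s.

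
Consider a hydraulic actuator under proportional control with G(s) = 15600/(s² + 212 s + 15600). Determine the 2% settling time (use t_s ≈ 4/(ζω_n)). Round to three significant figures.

Matching coefficients with s² + 2ζω_n s + ω_n² gives ω_n² = 15600 ⇒ ω_n = 125 rad/s, and ζ = 212/(2ω_n) = 0.849.
t_s ≈ 4/(ζω_n) = 4/(0.849·125) = 0.0377 s.

t_s ≈ 0.0377 s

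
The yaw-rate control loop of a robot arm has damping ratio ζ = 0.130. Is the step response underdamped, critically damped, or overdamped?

underdamped

Since ζ = 0.130 < 1, the system is underdamped.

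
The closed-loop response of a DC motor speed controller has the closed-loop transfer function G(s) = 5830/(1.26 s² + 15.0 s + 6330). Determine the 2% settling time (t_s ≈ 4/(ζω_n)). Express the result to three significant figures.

t_s ≈ 0.672 s

Dividing through by 1.26: denominator becomes s² + 11.90 s + 5024.
So ω_n = √5024 = 70.9 rad/s and ζ = 11.90/(2·70.9) = 0.0840.
t_s ≈ 4/(ζω_n) = 0.672 s.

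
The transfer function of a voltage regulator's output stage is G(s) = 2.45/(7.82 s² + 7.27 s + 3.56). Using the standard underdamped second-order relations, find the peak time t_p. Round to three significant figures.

Dividing through by 7.82: denominator becomes s² + 0.9297 s + 0.4552.
So ω_n = √0.4552 = 0.675 rad/s and ζ = 0.9297/(2·0.675) = 0.689.
ω_d = ω_n√(1−ζ²) = 0.489 rad/s. t_p = π/ω_d = 6.42 s.

t_p ≈ 6.42 s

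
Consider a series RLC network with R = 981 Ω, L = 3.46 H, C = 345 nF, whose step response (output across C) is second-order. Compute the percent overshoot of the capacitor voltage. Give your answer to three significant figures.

For a series RLC circuit (capacitor voltage as output), ω_n = 1/√(LC) = 1/√(3.46 H · 345 nF) = 915 rad/s.
ζ = (R/2)·√(C/L) = (981/2)·√(345 nF/3.46 H) = 0.155.
%OS = 100 e^{−πζ/√(1−ζ²)} with ζ = 0.155 gives 61.1%.

%OS ≈ 61.1%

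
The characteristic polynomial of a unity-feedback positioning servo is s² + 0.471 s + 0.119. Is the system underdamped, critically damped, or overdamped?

a² − 4b = 0.471² − 4·0.119 < 0 (complex roots); the system is underdamped.

underdamped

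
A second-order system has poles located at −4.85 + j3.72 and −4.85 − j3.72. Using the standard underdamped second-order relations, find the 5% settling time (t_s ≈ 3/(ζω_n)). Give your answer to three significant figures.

t_s ≈ 0.619 s

For poles at −σ ± jω_d, ζω_n = σ = 4.85, so t_s ≈ 3/σ = 0.619 s.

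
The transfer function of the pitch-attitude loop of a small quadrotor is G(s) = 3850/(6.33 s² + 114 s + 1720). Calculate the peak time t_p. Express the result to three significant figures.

t_p ≈ 0.228 s

Dividing through by 6.33: denominator becomes s² + 18.01 s + 271.7.
So ω_n = √271.7 = 16.5 rad/s and ζ = 18.01/(2·16.5) = 0.546.
ω_d = ω_n√(1−ζ²) = 13.8 rad/s. t_p = π/ω_d = 0.228 s.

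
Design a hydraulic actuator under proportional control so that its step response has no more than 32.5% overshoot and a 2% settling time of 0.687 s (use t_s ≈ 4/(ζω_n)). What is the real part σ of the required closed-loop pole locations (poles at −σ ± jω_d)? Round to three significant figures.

σ ≈ 5.82

The settling-time spec alone fixes σ = ζω_n = 4/t_s = 4/0.687 = 5.82.
(Overshoot then fixes ζ = 0.337 and hence ω_d = σ·√(1−ζ²)/ζ = 16.3 rad/s.)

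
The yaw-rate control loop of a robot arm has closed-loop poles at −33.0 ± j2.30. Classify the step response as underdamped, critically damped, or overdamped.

underdamped

Since the poles form a complex-conjugate pair with nonzero imaginary part, the response is underdamped.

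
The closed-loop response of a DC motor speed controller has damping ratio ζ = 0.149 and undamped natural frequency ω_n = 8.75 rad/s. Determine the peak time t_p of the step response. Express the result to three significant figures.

t_p ≈ 0.363 s

The damped frequency is ω_d = ω_n√(1−ζ²) = 8.75·√(1−0.0222) = 8.65 rad/s.
Peak time t_p = π/ω_d = π/8.65 = 0.363 s.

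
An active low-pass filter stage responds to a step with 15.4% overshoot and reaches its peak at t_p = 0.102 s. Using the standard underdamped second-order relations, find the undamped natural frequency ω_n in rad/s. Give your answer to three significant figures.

ω_n ≈ 35.8 rad/s

ζ from %OS: ζ = |ln 0.154|/√(π²+ln²0.154) = 0.512.
t_p = π/ω_d ⇒ ω_d = 30.8 rad/s; then ω_n = ω_d/√(1−ζ²) = 35.8 rad/s.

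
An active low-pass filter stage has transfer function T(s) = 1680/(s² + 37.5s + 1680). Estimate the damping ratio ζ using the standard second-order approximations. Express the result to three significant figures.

ζ ≈ 0.457

Matching coefficients with s² + 2ζω_n s + ω_n² gives ω_n² = 1680 ⇒ ω_n = 41.0 rad/s, and ζ = 37.5/(2ω_n) = 0.457.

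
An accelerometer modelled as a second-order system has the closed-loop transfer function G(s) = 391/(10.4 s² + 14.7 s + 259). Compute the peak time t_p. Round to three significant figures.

Dividing through by 10.4: denominator becomes s² + 1.413 s + 24.90.
So ω_n = √24.90 = 4.99 rad/s and ζ = 1.413/(2·4.99) = 0.142.
The damped frequency ω_d = ω_n√(1−ζ²) = 4.94 rad/s. t_p = π/ω_d = 0.636 s.

t_p ≈ 0.636 s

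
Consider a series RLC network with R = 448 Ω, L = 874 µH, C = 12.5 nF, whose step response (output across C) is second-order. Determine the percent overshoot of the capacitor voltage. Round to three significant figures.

%OS ≈ 0.668%

For a series RLC circuit (capacitor voltage as output), ω_n = 1/√(LC) = 1/√(874 µH · 12.5 nF) = 303000 rad/s.
ζ = (R/2)·√(C/L) = (448/2)·√(12.5 nF/874 µH) = 0.847.
%OS = 100·exp(−πζ/√(1−ζ²)) = 0.668%.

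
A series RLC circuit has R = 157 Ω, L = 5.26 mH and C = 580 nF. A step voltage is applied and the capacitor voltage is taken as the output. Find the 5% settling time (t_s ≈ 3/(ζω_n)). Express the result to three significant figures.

t_s ≈ 0.000201 s

For a series RLC circuit (capacitor voltage as output), ω_n = 1/√(LC) = 1/√(5.26 mH · 580 nF) = 18100 rad/s.
ζ = (R/2)·√(C/L) = (157/2)·√(580 nF/5.26 mH) = 0.824.
t_s ≈ 3/(ζω_n) = 0.000201 s.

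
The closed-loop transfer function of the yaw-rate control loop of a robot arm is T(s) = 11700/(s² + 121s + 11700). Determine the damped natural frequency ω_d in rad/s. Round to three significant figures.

ω_d ≈ 89.7 rad/s

Matching coefficients with s² + 2ζω_n s + ω_n² gives ω_n² = 11700 ⇒ ω_n = 108 rad/s, and ζ = 121/(2ω_n) = 0.559.
The damped frequency ω_d = ω_n√(1−ζ²) = 89.7 rad/s.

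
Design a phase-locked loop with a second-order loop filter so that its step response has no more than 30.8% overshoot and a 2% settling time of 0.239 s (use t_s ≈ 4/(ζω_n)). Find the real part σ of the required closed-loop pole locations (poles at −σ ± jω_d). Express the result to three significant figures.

The settling-time spec alone fixes σ = ζω_n = 4/t_s = 4/0.239 = 16.7.
(Overshoot then fixes ζ = 0.351 and hence ω_d = σ·√(1−ζ²)/ζ = 44.6 rad/s.)

σ ≈ 16.7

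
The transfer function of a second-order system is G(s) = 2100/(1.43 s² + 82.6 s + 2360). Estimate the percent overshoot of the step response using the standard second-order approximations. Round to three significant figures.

%OS ≈ 4.18%

Dividing through by 1.43: denominator becomes s² + 57.76 s + 1650.
So ω_n = √1650 = 40.6 rad/s and ζ = 57.76/(2·40.6) = 0.711.
Overshoot: exp(−π·0.711/√(1−0.711²)) = 0.0418, i.e. 4.18%.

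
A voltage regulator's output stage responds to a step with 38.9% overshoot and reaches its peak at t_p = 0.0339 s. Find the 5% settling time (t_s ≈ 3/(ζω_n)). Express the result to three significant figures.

ζ from %OS: ζ = |ln 0.389|/√(π²+ln²0.389) = 0.288.
From t_p = π/ω_d, ω_d = π/0.0339 = 92.7 rad/s, so ω_n = ω_d/√(1−ζ²) = 96.8 rad/s.
t_s ≈ 3/(ζω_n) = 3/(0.288·96.8) = 0.108 s.

t_s ≈ 0.108 s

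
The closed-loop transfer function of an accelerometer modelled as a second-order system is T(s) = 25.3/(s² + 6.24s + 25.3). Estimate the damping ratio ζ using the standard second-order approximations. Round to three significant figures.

ζ ≈ 0.620

Matching coefficients with s² + 2ζω_n s + ω_n² gives ω_n² = 25.3 ⇒ ω_n = 5.03 rad/s, and ζ = 6.24/(2ω_n) = 0.620.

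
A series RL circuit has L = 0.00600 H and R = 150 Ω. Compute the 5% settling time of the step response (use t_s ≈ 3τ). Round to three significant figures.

t_s ≈ 0.000120 s

τ = L/R = 0.00600/150 = 0.0000400 s.
t_s ≈ 3τ = 0.000120 s.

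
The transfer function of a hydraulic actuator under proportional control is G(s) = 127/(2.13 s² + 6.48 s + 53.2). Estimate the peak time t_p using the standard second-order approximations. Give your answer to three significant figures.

Dividing through by 2.13: denominator becomes s² + 3.042 s + 24.98.
So ω_n = √24.98 = 5.00 rad/s and ζ = 3.042/(2·5.00) = 0.304.
The damped frequency ω_d = ω_n√(1−ζ²) = 4.76 rad/s. t_p = π/ω_d = 0.660 s.

t_p ≈ 0.660 s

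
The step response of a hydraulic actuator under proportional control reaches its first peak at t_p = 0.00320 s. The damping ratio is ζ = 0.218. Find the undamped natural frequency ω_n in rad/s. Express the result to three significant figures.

ω_n ≈ 1010 rad/s

Peak time t_p = π/ω_d, so ω_d = π/t_p = π/0.00320 = 982 rad/s.
ω_n = ω_d/√(1−ζ²) = 982/√0.952 = 1010 rad/s.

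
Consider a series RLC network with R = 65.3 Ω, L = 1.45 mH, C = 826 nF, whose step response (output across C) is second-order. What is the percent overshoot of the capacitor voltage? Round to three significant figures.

%OS ≈ 2.01%

For a series RLC circuit (capacitor voltage as output), ω_n = 1/√(LC) = 1/√(1.45 mH · 826 nF) = 28900 rad/s.
ζ = (R/2)·√(C/L) = (65.3/2)·√(826 nF/1.45 mH) = 0.779.
%OS = 100·exp(−πζ/√(1−ζ²)) = 2.01%.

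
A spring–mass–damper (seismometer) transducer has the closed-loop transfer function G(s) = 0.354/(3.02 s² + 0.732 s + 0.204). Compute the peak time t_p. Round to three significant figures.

t_p ≈ 13.7 s

Dividing through by 3.02: denominator becomes s² + 0.2424 s + 0.06755.
So ω_n = √0.06755 = 0.260 rad/s and ζ = 0.2424/(2·0.260) = 0.466.
ω_d = ω_n√(1−ζ²) = 0.230 rad/s. t_p = π/ω_d = 13.7 s.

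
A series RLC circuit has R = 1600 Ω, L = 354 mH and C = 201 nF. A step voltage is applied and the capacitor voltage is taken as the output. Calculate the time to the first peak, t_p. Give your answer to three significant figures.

For a series RLC circuit (capacitor voltage as output), ω_n = 1/√(LC) = 1/√(354 mH · 201 nF) = 3750 rad/s.
ζ = (R/2)·√(C/L) = (1600/2)·√(201 nF/354 mH) = 0.603.
The damped frequency ω_d = ω_n√(1−ζ²) = 2990 rad/s. t_p = π/ω_d = 0.00105 s.

t_p ≈ 0.00105 s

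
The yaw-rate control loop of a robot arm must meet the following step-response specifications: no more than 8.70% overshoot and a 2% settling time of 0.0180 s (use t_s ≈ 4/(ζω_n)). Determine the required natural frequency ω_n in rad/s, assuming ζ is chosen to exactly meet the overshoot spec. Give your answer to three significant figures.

ω_n ≈ 362 rad/s

From %OS = 100·exp(−πζ/√(1−ζ²)), invert to get ζ = −ln(OS)/√(π² + ln²(OS)) with OS = 0.0870.
−ln 0.0870 = 2.442, so ζ = 2.442/√(π² + 5.963) = 0.614.
Then ω_n = 4/(ζ t_s) = 4/(0.614 × 0.0180) = 362 rad/s.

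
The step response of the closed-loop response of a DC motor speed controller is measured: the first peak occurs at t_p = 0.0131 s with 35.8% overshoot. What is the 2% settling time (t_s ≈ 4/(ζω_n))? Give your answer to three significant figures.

From the overshoot, ζ = −ln(OS)/√(π²+ln²(OS)) = 0.311.
t_p = π/ω_d ⇒ ω_d = 240 rad/s; then ω_n = ω_d/√(1−ζ²) = 252 rad/s.
t_s ≈ 4/(ζω_n) = 4/(0.311·252) = 0.0510 s.

t_s ≈ 0.0510 s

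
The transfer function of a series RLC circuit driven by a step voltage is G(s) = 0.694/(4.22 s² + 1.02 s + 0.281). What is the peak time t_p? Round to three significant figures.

t_p ≈ 13.8 s

Dividing through by 4.22: denominator becomes s² + 0.2417 s + 0.06659.
So ω_n = √0.06659 = 0.258 rad/s and ζ = 0.2417/(2·0.258) = 0.468.
ω_d = ω_n√(1−ζ²) = 0.228 rad/s. t_p = π/ω_d = 13.8 s.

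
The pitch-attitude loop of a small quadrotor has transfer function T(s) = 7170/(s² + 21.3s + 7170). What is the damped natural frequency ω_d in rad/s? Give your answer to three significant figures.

ω_n = √7170 = 84.7 rad/s; ζ = 21.3/(2·84.7) = 0.126.
ω_d = 84.7·√(1 − 0.126²) = 84.0 rad/s.

ω_d ≈ 84.0 rad/s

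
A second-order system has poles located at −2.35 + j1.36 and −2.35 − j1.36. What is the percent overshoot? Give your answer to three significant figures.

%OS ≈ 0.439%

With σ = 2.35, ω_d = 1.36: ω_n = √(σ²+ω_d²) = 2.72 rad/s, ζ = σ/ω_n = 0.866.
Overshoot: exp(−π·0.866/√(1−0.866²)) = 0.00439, i.e. 0.439%.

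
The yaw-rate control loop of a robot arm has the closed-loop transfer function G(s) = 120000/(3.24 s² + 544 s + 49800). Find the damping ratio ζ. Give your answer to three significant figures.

ζ ≈ 0.677

Dividing through by 3.24: denominator becomes s² + 167.9 s + 15370.
So ω_n = √15370 = 124 rad/s and ζ = 167.9/(2·124) = 0.677.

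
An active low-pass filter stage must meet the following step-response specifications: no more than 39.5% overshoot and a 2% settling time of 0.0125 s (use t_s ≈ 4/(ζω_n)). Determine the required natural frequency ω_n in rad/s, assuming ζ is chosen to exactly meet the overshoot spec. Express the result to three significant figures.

ω_n ≈ 1130 rad/s

Inverting the overshoot relation: ζ = |ln 0.395|/√(π² + ln²0.395) = 0.284.
Then ω_n = 4/(ζ t_s) = 4/(0.284 × 0.0125) = 1130 rad/s.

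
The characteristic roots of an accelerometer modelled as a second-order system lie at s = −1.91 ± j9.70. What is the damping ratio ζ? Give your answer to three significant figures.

ζ ≈ 0.193

The poles are at −σ ± jω_d with σ = 1.91 and ω_d = 9.70, so ω_n = √(σ²+ω_d²) = 9.89 rad/s and ζ = σ/ω_n = 0.193.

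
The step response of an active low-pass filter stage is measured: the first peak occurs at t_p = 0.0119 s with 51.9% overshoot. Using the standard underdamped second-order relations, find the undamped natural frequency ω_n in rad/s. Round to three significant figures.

ω_n ≈ 270 rad/s

The overshoot fixes ζ = −ln(OS)/√(π²+ln²(OS)) = 0.204.
From t_p = π/ω_d, ω_d = π/0.0119 = 264 rad/s, so ω_n = ω_d/√(1−ζ²) = 270 rad/s.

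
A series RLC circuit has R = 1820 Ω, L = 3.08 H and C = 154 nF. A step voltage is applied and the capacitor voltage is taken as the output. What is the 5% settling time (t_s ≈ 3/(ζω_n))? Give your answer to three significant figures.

For a series RLC circuit (capacitor voltage as output), ω_n = 1/√(LC) = 1/√(3.08 H · 154 nF) = 1450 rad/s.
ζ = (R/2)·√(C/L) = (1820/2)·√(154 nF/3.08 H) = 0.203.
t_s ≈ 3/(ζω_n) = 0.0102 s.

t_s ≈ 0.0102 s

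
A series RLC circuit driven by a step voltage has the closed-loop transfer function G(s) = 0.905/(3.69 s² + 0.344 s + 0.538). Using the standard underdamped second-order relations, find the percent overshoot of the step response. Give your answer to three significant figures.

Dividing through by 3.69: denominator becomes s² + 0.09322 s + 0.1458.
So ω_n = √0.1458 = 0.382 rad/s and ζ = 0.09322/(2·0.382) = 0.122.
%OS = 100·exp(−πζ/√(1−ζ²)) = 68.0%.

%OS ≈ 68.0%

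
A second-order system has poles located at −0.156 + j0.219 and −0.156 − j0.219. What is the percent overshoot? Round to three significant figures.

With σ = 0.156, ω_d = 0.219: ω_n = √(σ²+ω_d²) = 0.269 rad/s, ζ = σ/ω_n = 0.580.
%OS = 100·exp(−πζ/√(1−ζ²)) = 10.7%.

%OS ≈ 10.7%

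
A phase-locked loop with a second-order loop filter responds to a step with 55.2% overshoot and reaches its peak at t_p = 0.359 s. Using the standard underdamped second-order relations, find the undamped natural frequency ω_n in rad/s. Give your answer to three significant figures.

ω_n ≈ 8.91 rad/s

ζ from %OS: ζ = |ln 0.552|/√(π²+ln²0.552) = 0.186.
t_p = π/ω_d ⇒ ω_d = 8.75 rad/s; then ω_n = ω_d/√(1−ζ²) = 8.91 rad/s.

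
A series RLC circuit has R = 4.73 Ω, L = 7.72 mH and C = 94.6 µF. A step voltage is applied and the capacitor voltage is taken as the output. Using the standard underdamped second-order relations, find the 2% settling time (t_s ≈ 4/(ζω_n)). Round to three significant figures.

For a series RLC circuit (capacitor voltage as output), ω_n = 1/√(LC) = 1/√(7.72 mH · 94.6 µF) = 1170 rad/s.
ζ = (R/2)·√(C/L) = (4.73/2)·√(94.6 µF/7.72 mH) = 0.262.
t_s ≈ 4/(ζω_n) = 0.0131 s.

t_s ≈ 0.0131 s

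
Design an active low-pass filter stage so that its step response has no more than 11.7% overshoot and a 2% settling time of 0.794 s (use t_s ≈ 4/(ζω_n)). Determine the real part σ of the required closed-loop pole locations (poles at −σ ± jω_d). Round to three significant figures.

The settling-time spec alone fixes σ = ζω_n = 4/t_s = 4/0.794 = 5.04.
(Overshoot then fixes ζ = 0.564 and hence ω_d = σ·√(1−ζ²)/ζ = 7.38 rad/s.)

σ ≈ 5.04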